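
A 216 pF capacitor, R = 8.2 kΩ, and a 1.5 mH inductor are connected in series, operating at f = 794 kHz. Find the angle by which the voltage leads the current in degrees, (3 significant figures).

ω = 2πf = 4.989e+06 rad/s
X_L = ωL = 7480 Ω
X_C = 1/(ωC) = 928 Ω
Net reactance X = X_L − X_C = 6560 Ω
Z = 8200 + j6560 Ω
|Z| = √(8200² + 6560²) = 10500 Ω
∠Z = arctan(6560/8200) = 38.6°

38.6°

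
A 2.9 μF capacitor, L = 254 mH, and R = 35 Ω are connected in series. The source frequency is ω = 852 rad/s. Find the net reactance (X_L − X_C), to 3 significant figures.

X_L = ωL = 216 Ω
X_C = 1/(ωC) = 405 Ω
X = 216 − 405 = -188 Ω

-188 Ω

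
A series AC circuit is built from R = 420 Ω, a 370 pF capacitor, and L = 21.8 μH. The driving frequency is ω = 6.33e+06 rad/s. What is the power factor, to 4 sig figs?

X_L = ωL = 138.0 Ω
X_C = 1/(ωC) = 427.0 Ω
Net reactance X = X_L − X_C = -289.0 Ω
Z = 420.0 − j289.0 Ω
|Z| = √(420.0² + 289.0²) = 509.8 Ω
∠Z = arctan(-289.0/420.0) = -34.53°
cos φ = cos(-34.53°) = 0.8238

0.8238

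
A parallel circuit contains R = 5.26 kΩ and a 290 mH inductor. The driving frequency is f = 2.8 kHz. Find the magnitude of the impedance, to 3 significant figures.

3660 Ω

ω = 2πf = 17590 rad/s
X_L = ωL = 5100 Ω
Parallel: admittances add. Y = 1/R + 1/(jωL)
Y = (0.000190 − j0.000196) S
|Y| = 0.000273 S → |Z| = 1/|Y| = 3660 Ω, ∠Z = −∠Y = 45.9°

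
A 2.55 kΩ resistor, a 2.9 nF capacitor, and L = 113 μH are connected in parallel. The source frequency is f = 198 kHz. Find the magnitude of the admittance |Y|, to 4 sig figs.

ω = 2πf = 1.244e+06 rad/s
X_L = ωL = 140.6 Ω
X_C = 1/(ωC) = 277.2 Ω
Parallel: admittances add. Y = 1/R + 1/(jωL) + jωC
Y = (0.0003922 − j0.003506) S
|Y| = 0.003527 S → |Z| = 1/|Y| = 283.5 Ω, ∠Z = −∠Y = 83.62°

3.527 mS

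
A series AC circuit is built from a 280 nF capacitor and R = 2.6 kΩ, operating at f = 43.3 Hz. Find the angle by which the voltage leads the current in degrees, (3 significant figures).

ω = 2πf = 272.1 rad/s
X_C = 1/(ωC) = 13100 Ω
Z = 2600 − j13100 Ω
|Z| = √(2600² + 13100²) = 13400 Ω
∠Z = arctan(-13100/2600) = -78.8°

-78.8°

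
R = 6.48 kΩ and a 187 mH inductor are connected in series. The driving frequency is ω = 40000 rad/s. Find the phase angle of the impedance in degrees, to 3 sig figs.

X_L = ωL = 7480 Ω
Z = 6480 + j7480 Ω
|Z| = √(6480² + 7480²) = 9900 Ω
∠Z = arctan(7480/6480) = 49.1°

49.1°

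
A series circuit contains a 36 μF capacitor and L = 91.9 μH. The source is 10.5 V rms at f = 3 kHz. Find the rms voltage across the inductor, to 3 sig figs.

70.3 V

ω = 2πf = 18850 rad/s
X_L = ωL = 1.73 Ω
X_C = 1/(ωC) = 1.47 Ω
Net reactance X = X_L − X_C = 0.259 Ω
Z = j0.259 Ω
|Z| = √(0² + 0.259²) = 0.259 Ω
I = V/|Z| = 40.6 A
V_L = I·|Z_L| = 40.6 × 1.73 = 70.3 V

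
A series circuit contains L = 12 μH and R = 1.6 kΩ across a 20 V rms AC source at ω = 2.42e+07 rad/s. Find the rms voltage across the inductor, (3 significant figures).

3.57 V

X_L = ωL = 290 Ω
Z = 1600 + j290 Ω
|Z| = √(1600² + 290²) = 1630 Ω
I = V/|Z| = 12.3 mA
V_L = I·|Z_L| = 0.0123 × 290 = 3.57 V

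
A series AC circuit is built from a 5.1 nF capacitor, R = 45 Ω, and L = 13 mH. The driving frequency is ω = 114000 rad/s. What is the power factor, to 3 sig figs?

X_L = ωL = 1480 Ω
X_C = 1/(ωC) = 1720 Ω
Net reactance X = X_L − X_C = -238 Ω
Z = 45.0 − j238 Ω
|Z| = √(45.0² + 238²) = 242 Ω
∠Z = arctan(-238/45.0) = -79.3°
cos φ = cos(-79.3°) = 0.186

0.186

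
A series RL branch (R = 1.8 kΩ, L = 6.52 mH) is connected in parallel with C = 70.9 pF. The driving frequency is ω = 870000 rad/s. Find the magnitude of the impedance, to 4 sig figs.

9023 Ω

X_L = ωL = 5672 Ω
X_C = 1/(ωC) = 16210 Ω
Branch 1 (R+jX_L): Z₁ = 1800 + j5672 Ω, |Z₁| = 5951 Ω
Branch 2 (−jX_C): Z₂ = −j16210 Ω
Parallel: Z = Z₁Z₂/(Z₁+Z₂), |Z| = 9023 Ω, ∠Z = 62.70°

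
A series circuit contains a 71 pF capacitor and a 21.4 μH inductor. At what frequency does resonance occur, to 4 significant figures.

4.083 MHz

ω₀ = 1/√(LC) = 1/√(2.14e-05 × 7.1e-11) = 2.565e+07 rad/s
f₀ = ω₀/(2π) = 4.083 MHz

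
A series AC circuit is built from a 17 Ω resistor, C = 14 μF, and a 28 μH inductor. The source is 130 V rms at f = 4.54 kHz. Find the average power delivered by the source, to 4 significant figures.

ω = 2πf = 28530 rad/s
X_L = ωL = 0.7987 Ω
X_C = 1/(ωC) = 2.504 Ω
Net reactance X = X_L − X_C = -1.705 Ω
Z = 17.00 − j1.705 Ω
|Z| = √(17.00² + 1.705²) = 17.09 Ω
∠Z = arctan(-1.705/17.00) = -5.728°
I = V/|Z| = 7.609 A
P = VI cos φ = 130 × 7.609 × cos(-5.728°) = 984.2 W

984.2 W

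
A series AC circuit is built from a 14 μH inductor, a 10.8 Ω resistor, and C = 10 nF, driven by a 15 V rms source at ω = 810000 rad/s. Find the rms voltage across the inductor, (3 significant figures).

X_L = ωL = 11.3 Ω
X_C = 1/(ωC) = 123 Ω
Net reactance X = X_L − X_C = -112 Ω
Z = 10.8 − j112 Ω
|Z| = √(10.8² + 112²) = 113 Ω
I = V/|Z| = 133 mA
V_L = I·|Z_L| = 0.133 × 11.3 = 1.51 V

1.51 V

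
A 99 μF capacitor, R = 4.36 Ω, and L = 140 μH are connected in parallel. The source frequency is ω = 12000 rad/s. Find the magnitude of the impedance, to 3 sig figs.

X_L = ωL = 1.68 Ω
X_C = 1/(ωC) = 0.842 Ω
Parallel: admittances add. Y = 1/R + 1/(jωL) + jωC
Y = (0.229 + j0.593) S
|Y| = 0.636 S → |Z| = 1/|Y| = 1.57 Ω, ∠Z = −∠Y = -68.8°

1.57 Ω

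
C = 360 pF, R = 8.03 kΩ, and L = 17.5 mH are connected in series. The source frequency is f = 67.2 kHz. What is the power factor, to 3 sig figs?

0.995

ω = 2πf = 422200 rad/s
X_L = ωL = 7390 Ω
X_C = 1/(ωC) = 6580 Ω
Net reactance X = X_L − X_C = 810 Ω
Z = 8030 + j810 Ω
|Z| = √(8030² + 810²) = 8070 Ω
∠Z = arctan(810/8030) = 5.76°
cos φ = cos(5.76°) = 0.995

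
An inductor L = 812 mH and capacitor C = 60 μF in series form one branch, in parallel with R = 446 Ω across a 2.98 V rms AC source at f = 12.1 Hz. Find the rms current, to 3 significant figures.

ω = 2πf = 76.03 rad/s
X_L = ωL = 61.7 Ω
X_C = 1/(ωC) = 219 Ω
Branch 1: Z₁ = R = 446 Ω
Branch 2 (series LC): Z₂ = j(X_L − X_C) = −j157 Ω
Parallel: Z = Z₁Z₂/(Z₁+Z₂), |Z| = 149 Ω, ∠Z = -70.6°
I = V/|Z| = 2.98/149 = 20.1 mA

20.1 mA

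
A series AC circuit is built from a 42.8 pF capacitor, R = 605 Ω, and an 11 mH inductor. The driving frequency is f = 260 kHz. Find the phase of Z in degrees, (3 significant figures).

80.6°

ω = 2πf = 1.634e+06 rad/s
X_L = ωL = 18000 Ω
X_C = 1/(ωC) = 14300 Ω
Net reactance X = X_L − X_C = 3670 Ω
Z = 605 + j3670 Ω
|Z| = √(605² + 3670²) = 3720 Ω
∠Z = arctan(3670/605) = 80.6°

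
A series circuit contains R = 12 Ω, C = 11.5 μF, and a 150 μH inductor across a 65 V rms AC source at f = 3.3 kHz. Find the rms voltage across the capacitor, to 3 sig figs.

22.6 V

ω = 2πf = 20730 rad/s
X_L = ωL = 3.11 Ω
X_C = 1/(ωC) = 4.19 Ω
Net reactance X = X_L − X_C = -1.08 Ω
Z = 12.0 − j1.08 Ω
|Z| = √(12.0² + 1.08²) = 12.0 Ω
I = V/|Z| = 5.39 A
V_C = I·|Z_C| = 5.39 × 4.19 = 22.6 V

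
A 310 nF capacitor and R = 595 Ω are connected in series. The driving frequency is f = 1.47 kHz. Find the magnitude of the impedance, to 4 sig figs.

689.9 Ω

ω = 2πf = 9236 rad/s
X_C = 1/(ωC) = 349.3 Ω
Z = 595.0 − j349.3 Ω
|Z| = √(595.0² + 349.3²) = 689.9 Ω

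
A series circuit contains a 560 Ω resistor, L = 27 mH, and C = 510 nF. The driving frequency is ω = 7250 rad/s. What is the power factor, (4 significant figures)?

X_L = ωL = 195.8 Ω
X_C = 1/(ωC) = 270.5 Ω
Net reactance X = X_L − X_C = -74.70 Ω
Z = 560.0 − j74.70 Ω
|Z| = √(560.0² + 74.70²) = 565.0 Ω
∠Z = arctan(-74.70/560.0) = -7.598°
cos φ = cos(-7.598°) = 0.9912

0.9912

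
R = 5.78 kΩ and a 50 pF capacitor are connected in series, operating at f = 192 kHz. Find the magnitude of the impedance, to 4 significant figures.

17560 Ω

ω = 2πf = 1.206e+06 rad/s
X_C = 1/(ωC) = 16580 Ω
Z = 5780 − j16580 Ω
|Z| = √(5780² + 16580²) = 17560 Ω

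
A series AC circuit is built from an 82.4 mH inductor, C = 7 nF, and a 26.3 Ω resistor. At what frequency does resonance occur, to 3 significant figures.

ω₀ = 1/√(LC) = 1/√(0.0824 × 7e-09) = 41640 rad/s
f₀ = ω₀/(2π) = 6.63 kHz

6.63 kHz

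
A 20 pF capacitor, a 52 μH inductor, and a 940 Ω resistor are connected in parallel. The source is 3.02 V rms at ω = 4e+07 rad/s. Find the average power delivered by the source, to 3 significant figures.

9.70 mW

X_L = ωL = 2080 Ω
X_C = 1/(ωC) = 1250 Ω
Parallel: admittances add. Y = 1/R + 1/(jωL) + jωC
Y = (0.00106 + j0.000319) S
|Y| = 0.00111 S → |Z| = 1/|Y| = 900 Ω, ∠Z = −∠Y = -16.7°
I = V/|Z| = 3.35 mA
P = VI cos φ = 3.02 × 0.00335 × cos(-16.7°) = 9.70 mW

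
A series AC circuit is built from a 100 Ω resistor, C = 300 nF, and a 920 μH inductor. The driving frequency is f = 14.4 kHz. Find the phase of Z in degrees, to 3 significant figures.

24.9°

ω = 2πf = 90480 rad/s
X_L = ωL = 83.2 Ω
X_C = 1/(ωC) = 36.8 Ω
Net reactance X = X_L − X_C = 46.4 Ω
Z = 100 + j46.4 Ω
|Z| = √(100² + 46.4²) = 110 Ω
∠Z = arctan(46.4/100) = 24.9°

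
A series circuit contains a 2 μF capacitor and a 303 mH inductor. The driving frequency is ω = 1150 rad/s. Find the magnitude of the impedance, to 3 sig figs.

86.3 Ω

X_L = ωL = 348 Ω
X_C = 1/(ωC) = 435 Ω
Net reactance X = X_L − X_C = -86.3 Ω
Z = − j86.3 Ω
|Z| = √(0² + 86.3²) = 86.3 Ω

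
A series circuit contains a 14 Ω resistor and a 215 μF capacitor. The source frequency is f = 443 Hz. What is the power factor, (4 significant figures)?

ω = 2πf = 2783 rad/s
X_C = 1/(ωC) = 1.671 Ω
Z = 14.00 − j1.671 Ω
|Z| = √(14.00² + 1.671²) = 14.10 Ω
∠Z = arctan(-1.671/14.00) = -6.806°
cos φ = cos(-6.806°) = 0.9930

0.9930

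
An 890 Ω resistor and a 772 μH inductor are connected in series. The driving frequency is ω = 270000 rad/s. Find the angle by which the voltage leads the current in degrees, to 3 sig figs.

X_L = ωL = 208 Ω
Z = 890 + j208 Ω
|Z| = √(890² + 208²) = 914 Ω
∠Z = arctan(208/890) = 13.2°

13.2°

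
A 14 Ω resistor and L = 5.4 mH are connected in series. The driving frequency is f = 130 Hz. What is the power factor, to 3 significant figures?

ω = 2πf = 816.8 rad/s
X_L = ωL = 4.41 Ω
Z = 14.0 + j4.41 Ω
|Z| = √(14.0² + 4.41²) = 14.7 Ω
∠Z = arctan(4.41/14.0) = 17.5°
cos φ = cos(17.5°) = 0.954

0.954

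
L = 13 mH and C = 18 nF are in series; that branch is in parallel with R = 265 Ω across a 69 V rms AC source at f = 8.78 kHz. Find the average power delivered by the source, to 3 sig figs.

18.0 W

ω = 2πf = 55170 rad/s
X_L = ωL = 717 Ω
X_C = 1/(ωC) = 1010 Ω
Branch 1: Z₁ = R = 265 Ω
Branch 2 (series LC): Z₂ = j(X_L − X_C) = −j290 Ω
Parallel: Z = Z₁Z₂/(Z₁+Z₂), |Z| = 196 Ω, ∠Z = -42.4°
I = V/|Z| = 353 mA
P = VI cos φ = 69 × 0.353 × cos(-42.4°) = 18.0 W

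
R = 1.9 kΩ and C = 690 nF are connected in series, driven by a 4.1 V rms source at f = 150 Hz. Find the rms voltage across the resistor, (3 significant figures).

ω = 2πf = 942.5 rad/s
X_C = 1/(ωC) = 1540 Ω
Z = 1900 − j1540 Ω
|Z| = √(1900² + 1540²) = 2440 Ω
I = V/|Z| = 1.68 mA
V_R = I·|Z_R| = 0.00168 × 1900 = 3.19 V

3.19 V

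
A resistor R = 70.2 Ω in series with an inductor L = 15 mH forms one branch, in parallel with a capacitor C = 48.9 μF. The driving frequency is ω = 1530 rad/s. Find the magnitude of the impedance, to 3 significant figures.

13.9 Ω

X_L = ωL = 22.9 Ω
X_C = 1/(ωC) = 13.4 Ω
Branch 1 (R+jX_L): Z₁ = 70.2 + j22.9 Ω, |Z₁| = 73.9 Ω
Branch 2 (−jX_C): Z₂ = −j13.4 Ω
Parallel: Z = Z₁Z₂/(Z₁+Z₂), |Z| = 13.9 Ω, ∠Z = -79.7°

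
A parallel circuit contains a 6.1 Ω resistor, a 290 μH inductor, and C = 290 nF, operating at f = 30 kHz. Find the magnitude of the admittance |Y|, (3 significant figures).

ω = 2πf = 188500 rad/s
X_L = ωL = 54.7 Ω
X_C = 1/(ωC) = 18.3 Ω
Parallel: admittances add. Y = 1/R + 1/(jωL) + jωC
Y = (0.164 + j0.0364) S
|Y| = 0.168 S → |Z| = 1/|Y| = 5.96 Ω, ∠Z = −∠Y = -12.5°

168 mS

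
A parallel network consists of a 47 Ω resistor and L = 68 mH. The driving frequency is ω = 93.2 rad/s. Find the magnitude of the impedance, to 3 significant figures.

6.28 Ω

X_L = ωL = 6.34 Ω
Parallel: admittances add. Y = 1/R + 1/(jωL)
Y = (0.0213 − j0.158) S
|Y| = 0.159 S → |Z| = 1/|Y| = 6.28 Ω, ∠Z = −∠Y = 82.3°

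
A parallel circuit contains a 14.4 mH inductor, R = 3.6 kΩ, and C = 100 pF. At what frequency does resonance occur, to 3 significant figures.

ω₀ = 1/√(LC) = 1/√(0.0144 × 1e-10) = 833300 rad/s
f₀ = ω₀/(2π) = 133 kHz

133 kHz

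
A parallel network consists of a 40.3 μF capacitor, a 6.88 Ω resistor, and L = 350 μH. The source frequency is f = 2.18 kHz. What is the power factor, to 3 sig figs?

ω = 2πf = 13700 rad/s
X_L = ωL = 4.79 Ω
X_C = 1/(ωC) = 1.81 Ω
Parallel: admittances add. Y = 1/R + 1/(jωL) + jωC
Y = (0.145 + j0.343) S
|Y| = 0.373 S → |Z| = 1/|Y| = 2.68 Ω, ∠Z = −∠Y = -67.1°
cos φ = cos(-67.1°) = 0.390

0.390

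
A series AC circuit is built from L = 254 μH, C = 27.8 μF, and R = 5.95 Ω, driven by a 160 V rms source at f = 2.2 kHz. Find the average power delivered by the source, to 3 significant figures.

ω = 2πf = 13820 rad/s
X_L = ωL = 3.51 Ω
X_C = 1/(ωC) = 2.60 Ω
Net reactance X = X_L − X_C = 0.909 Ω
Z = 5.95 + j0.909 Ω
|Z| = √(5.95² + 0.909²) = 6.02 Ω
∠Z = arctan(0.909/5.95) = 8.68°
I = V/|Z| = 26.6 A
P = VI cos φ = 160 × 26.6 × cos(8.68°) = 4.20 kW

4.20 kW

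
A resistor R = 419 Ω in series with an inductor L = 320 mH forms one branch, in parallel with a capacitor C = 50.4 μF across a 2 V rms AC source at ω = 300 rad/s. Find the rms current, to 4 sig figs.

29.55 mA

X_L = ωL = 96.00 Ω
X_C = 1/(ωC) = 66.14 Ω
Branch 1 (R+jX_L): Z₁ = 419.0 + j96.00 Ω, |Z₁| = 429.9 Ω
Branch 2 (−jX_C): Z₂ = −j66.14 Ω
Parallel: Z = Z₁Z₂/(Z₁+Z₂), |Z| = 67.68 Ω, ∠Z = -81.17°
I = V/|Z| = 2/67.68 = 29.55 mA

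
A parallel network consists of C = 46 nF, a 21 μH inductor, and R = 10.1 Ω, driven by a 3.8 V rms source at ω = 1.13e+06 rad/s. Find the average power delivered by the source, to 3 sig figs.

X_L = ωL = 23.7 Ω
X_C = 1/(ωC) = 19.2 Ω
Parallel: admittances add. Y = 1/R + 1/(jωL) + jωC
Y = (0.0990 + j0.00984) S
|Y| = 0.0995 S → |Z| = 1/|Y| = 10.1 Ω, ∠Z = −∠Y = -5.68°
I = V/|Z| = 378 mA
P = VI cos φ = 3.8 × 0.378 × cos(-5.68°) = 1.43 W

1.43 W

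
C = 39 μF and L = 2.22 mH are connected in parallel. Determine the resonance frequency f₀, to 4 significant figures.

540.9 Hz

ω₀ = 1/√(LC) = 1/√(0.00222 × 3.9e-05) = 3399 rad/s
f₀ = ω₀/(2π) = 540.9 Hz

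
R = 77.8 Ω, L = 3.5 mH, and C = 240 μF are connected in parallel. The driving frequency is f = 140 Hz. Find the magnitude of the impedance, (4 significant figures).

ω = 2πf = 879.6 rad/s
X_L = ωL = 3.079 Ω
X_C = 1/(ωC) = 4.737 Ω
Parallel: admittances add. Y = 1/R + 1/(jωL) + jωC
Y = (0.01285 − j0.1137) S
|Y| = 0.1144 S → |Z| = 1/|Y| = 8.740 Ω, ∠Z = −∠Y = 83.55°

8.740 Ω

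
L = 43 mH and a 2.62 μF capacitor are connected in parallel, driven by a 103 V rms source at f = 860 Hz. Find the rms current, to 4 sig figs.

ω = 2πf = 5404 rad/s
X_L = ωL = 232.4 Ω
X_C = 1/(ωC) = 70.64 Ω
Parallel: admittances add. Y = 1/(jωL) + jωC
Y = (0 + j0.009853) S
|Y| = 0.009853 S → |Z| = 1/|Y| = 101.5 Ω, ∠Z = −∠Y = -90.00°
I = V/|Z| = 103/101.5 = 1.015 A

1.015 A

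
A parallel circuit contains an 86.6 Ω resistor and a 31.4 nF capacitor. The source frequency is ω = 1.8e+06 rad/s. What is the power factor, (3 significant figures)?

0.200

X_C = 1/(ωC) = 17.7 Ω
Parallel: admittances add. Y = 1/R + jωC
Y = (0.0115 + j0.0565) S
|Y| = 0.0577 S → |Z| = 1/|Y| = 17.3 Ω, ∠Z = −∠Y = -78.5°
cos φ = cos(-78.5°) = 0.200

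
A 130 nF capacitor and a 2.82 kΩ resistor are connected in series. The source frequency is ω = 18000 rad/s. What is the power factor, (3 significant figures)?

0.989

X_C = 1/(ωC) = 427 Ω
Z = 2820 − j427 Ω
|Z| = √(2820² + 427²) = 2850 Ω
∠Z = arctan(-427/2820) = -8.62°
cos φ = cos(-8.62°) = 0.989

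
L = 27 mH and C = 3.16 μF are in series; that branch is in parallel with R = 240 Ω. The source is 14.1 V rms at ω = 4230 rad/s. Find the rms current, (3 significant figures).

X_L = ωL = 114 Ω
X_C = 1/(ωC) = 74.8 Ω
Branch 1: Z₁ = R = 240 Ω
Branch 2 (series LC): Z₂ = j(X_L − X_C) = j39.4 Ω
Parallel: Z = Z₁Z₂/(Z₁+Z₂), |Z| = 38.9 Ω, ∠Z = 80.7°
I = V/|Z| = 14.1/38.9 = 363 mA

363 mA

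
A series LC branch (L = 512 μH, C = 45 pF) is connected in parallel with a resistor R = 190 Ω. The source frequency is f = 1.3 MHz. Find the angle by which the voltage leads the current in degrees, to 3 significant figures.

7.41°

ω = 2πf = 8.168e+06 rad/s
X_L = ωL = 4180 Ω
X_C = 1/(ωC) = 2720 Ω
Branch 1: Z₁ = R = 190 Ω
Branch 2 (series LC): Z₂ = j(X_L − X_C) = j1460 Ω
Parallel: Z = Z₁Z₂/(Z₁+Z₂), |Z| = 188 Ω, ∠Z = 7.41°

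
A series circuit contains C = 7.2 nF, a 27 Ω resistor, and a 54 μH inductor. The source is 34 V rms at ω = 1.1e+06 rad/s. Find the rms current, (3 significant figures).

X_L = ωL = 59.4 Ω
X_C = 1/(ωC) = 126 Ω
Net reactance X = X_L − X_C = -66.9 Ω
Z = 27.0 − j66.9 Ω
|Z| = √(27.0² + 66.9²) = 72.1 Ω
I = V/|Z| = 34/72.1 = 472 mA

472 mA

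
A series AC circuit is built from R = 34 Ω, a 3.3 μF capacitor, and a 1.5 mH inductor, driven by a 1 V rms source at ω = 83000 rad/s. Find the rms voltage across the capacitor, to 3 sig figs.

0.0291 V

X_L = ωL = 124 Ω
X_C = 1/(ωC) = 3.65 Ω
Net reactance X = X_L − X_C = 121 Ω
Z = 34.0 + j121 Ω
|Z| = √(34.0² + 121²) = 126 Ω
I = V/|Z| = 7.97 mA
V_C = I·|Z_C| = 0.00797 × 3.65 = 0.0291 V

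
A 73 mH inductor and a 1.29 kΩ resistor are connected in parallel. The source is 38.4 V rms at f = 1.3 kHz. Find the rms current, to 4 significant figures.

70.95 mA

ω = 2πf = 8168 rad/s
X_L = ωL = 596.3 Ω
Parallel: admittances add. Y = 1/R + 1/(jωL)
Y = (0.0007752 − j0.001677) S
|Y| = 0.001848 S → |Z| = 1/|Y| = 541.3 Ω, ∠Z = −∠Y = 65.19°
I = V/|Z| = 38.4/541.3 = 70.95 mA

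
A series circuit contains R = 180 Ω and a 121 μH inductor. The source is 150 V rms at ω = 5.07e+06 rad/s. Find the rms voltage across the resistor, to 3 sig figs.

42.2 V

X_L = ωL = 613 Ω
Z = 180 + j613 Ω
|Z| = √(180² + 613²) = 639 Ω
I = V/|Z| = 235 mA
V_R = I·|Z_R| = 0.235 × 180 = 42.2 V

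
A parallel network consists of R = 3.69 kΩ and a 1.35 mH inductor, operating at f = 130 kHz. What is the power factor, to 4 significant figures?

0.2863

ω = 2πf = 816800 rad/s
X_L = ωL = 1103 Ω
Parallel: admittances add. Y = 1/R + 1/(jωL)
Y = (0.0002710 − j0.0009069) S
|Y| = 0.0009465 S → |Z| = 1/|Y| = 1057 Ω, ∠Z = −∠Y = 73.36°
cos φ = cos(73.36°) = 0.2863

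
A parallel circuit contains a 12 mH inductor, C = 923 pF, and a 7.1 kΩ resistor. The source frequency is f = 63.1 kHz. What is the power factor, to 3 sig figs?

ω = 2πf = 396500 rad/s
X_L = ωL = 4760 Ω
X_C = 1/(ωC) = 2730 Ω
Parallel: admittances add. Y = 1/R + 1/(jωL) + jωC
Y = (0.000141 + j0.000156) S
|Y| = 0.000210 S → |Z| = 1/|Y| = 4760 Ω, ∠Z = −∠Y = -47.9°
cos φ = cos(-47.9°) = 0.671

0.671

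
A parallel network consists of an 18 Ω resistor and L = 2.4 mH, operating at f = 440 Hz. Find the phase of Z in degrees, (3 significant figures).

69.8°

ω = 2πf = 2765 rad/s
X_L = ωL = 6.64 Ω
Parallel: admittances add. Y = 1/R + 1/(jωL)
Y = (0.0556 − j0.151) S
|Y| = 0.161 S → |Z| = 1/|Y| = 6.23 Ω, ∠Z = −∠Y = 69.8°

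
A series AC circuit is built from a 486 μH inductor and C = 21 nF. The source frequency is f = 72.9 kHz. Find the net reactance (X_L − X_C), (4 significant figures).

ω = 2πf = 458000 rad/s
X_L = ωL = 222.6 Ω
X_C = 1/(ωC) = 104.0 Ω
X = 222.6 − 104.0 = 118.6 Ω

118.6 Ω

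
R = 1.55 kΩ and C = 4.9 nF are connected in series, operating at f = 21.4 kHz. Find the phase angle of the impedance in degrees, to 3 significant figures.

ω = 2πf = 134500 rad/s
X_C = 1/(ωC) = 1520 Ω
Z = 1550 − j1520 Ω
|Z| = √(1550² + 1520²) = 2170 Ω
∠Z = arctan(-1520/1550) = -44.4°

-44.4°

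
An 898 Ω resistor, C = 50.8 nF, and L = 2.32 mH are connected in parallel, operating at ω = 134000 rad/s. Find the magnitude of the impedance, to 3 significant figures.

266 Ω

X_L = ωL = 311 Ω
X_C = 1/(ωC) = 147 Ω
Parallel: admittances add. Y = 1/R + 1/(jωL) + jωC
Y = (0.00111 + j0.00359) S
|Y| = 0.00376 S → |Z| = 1/|Y| = 266 Ω, ∠Z = −∠Y = -72.8°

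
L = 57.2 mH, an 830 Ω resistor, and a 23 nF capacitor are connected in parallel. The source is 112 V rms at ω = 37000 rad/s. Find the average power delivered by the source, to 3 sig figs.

X_L = ωL = 2120 Ω
X_C = 1/(ωC) = 1180 Ω
Parallel: admittances add. Y = 1/R + 1/(jωL) + jωC
Y = (0.00120 + j0.000378) S
|Y| = 0.00126 S → |Z| = 1/|Y| = 792 Ω, ∠Z = −∠Y = -17.4°
I = V/|Z| = 141 mA
P = VI cos φ = 112 × 0.141 × cos(-17.4°) = 15.1 W

15.1 W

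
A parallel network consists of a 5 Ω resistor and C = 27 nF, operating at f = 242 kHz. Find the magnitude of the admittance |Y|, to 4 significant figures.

ω = 2πf = 1.521e+06 rad/s
X_C = 1/(ωC) = 24.36 Ω
Parallel: admittances add. Y = 1/R + jωC
Y = (0.2000 + j0.04105) S
|Y| = 0.2042 S → |Z| = 1/|Y| = 4.898 Ω, ∠Z = −∠Y = -11.60°

204.2 mS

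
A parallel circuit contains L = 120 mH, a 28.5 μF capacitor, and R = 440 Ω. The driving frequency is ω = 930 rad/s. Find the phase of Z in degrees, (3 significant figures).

-82.6°

X_L = ωL = 112 Ω
X_C = 1/(ωC) = 37.7 Ω
Parallel: admittances add. Y = 1/R + 1/(jωL) + jωC
Y = (0.00227 + j0.0175) S
|Y| = 0.0177 S → |Z| = 1/|Y| = 56.5 Ω, ∠Z = −∠Y = -82.6°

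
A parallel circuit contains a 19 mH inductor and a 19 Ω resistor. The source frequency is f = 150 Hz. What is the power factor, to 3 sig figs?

0.686

ω = 2πf = 942.5 rad/s
X_L = ωL = 17.9 Ω
Parallel: admittances add. Y = 1/R + 1/(jωL)
Y = (0.0526 − j0.0558) S
|Y| = 0.0767 S → |Z| = 1/|Y| = 13.0 Ω, ∠Z = −∠Y = 46.7°
cos φ = cos(46.7°) = 0.686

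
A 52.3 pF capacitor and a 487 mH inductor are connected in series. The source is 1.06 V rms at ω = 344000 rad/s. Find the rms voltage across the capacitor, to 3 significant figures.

X_L = ωL = 168000 Ω
X_C = 1/(ωC) = 55600 Ω
Net reactance X = X_L − X_C = 112000 Ω
Z = j112000 Ω
|Z| = √(0² + 112000²) = 112000 Ω
I = V/|Z| = 9.47 μA
V_C = I·|Z_C| = 9.47e-06 × 55600 = 0.526 V

0.526 V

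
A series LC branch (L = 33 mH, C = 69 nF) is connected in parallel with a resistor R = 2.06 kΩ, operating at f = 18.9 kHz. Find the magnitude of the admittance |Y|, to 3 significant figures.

552 μS

ω = 2πf = 118800 rad/s
X_L = ωL = 3920 Ω
X_C = 1/(ωC) = 122 Ω
Branch 1: Z₁ = R = 2060 Ω
Branch 2 (series LC): Z₂ = j(X_L − X_C) = j3800 Ω
Parallel: Z = Z₁Z₂/(Z₁+Z₂), |Z| = 1810 Ω, ∠Z = 28.5°
|Y| = 1/|Z| = 552 μS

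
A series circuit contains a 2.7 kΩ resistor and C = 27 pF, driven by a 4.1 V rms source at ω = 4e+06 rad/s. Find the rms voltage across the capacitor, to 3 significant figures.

3.94 V

X_C = 1/(ωC) = 9260 Ω
Z = 2700 − j9260 Ω
|Z| = √(2700² + 9260²) = 9640 Ω
I = V/|Z| = 425 μA
V_C = I·|Z_C| = 0.000425 × 9260 = 3.94 V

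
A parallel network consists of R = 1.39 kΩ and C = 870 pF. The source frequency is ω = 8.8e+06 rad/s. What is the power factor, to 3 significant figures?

0.0936

X_C = 1/(ωC) = 131 Ω
Parallel: admittances add. Y = 1/R + jωC
Y = (0.000719 + j0.00766) S
|Y| = 0.00769 S → |Z| = 1/|Y| = 130 Ω, ∠Z = −∠Y = -84.6°
cos φ = cos(-84.6°) = 0.0936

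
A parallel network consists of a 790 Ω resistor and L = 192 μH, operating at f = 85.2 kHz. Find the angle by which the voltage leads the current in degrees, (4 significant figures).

ω = 2πf = 535300 rad/s
X_L = ωL = 102.8 Ω
Parallel: admittances add. Y = 1/R + 1/(jωL)
Y = (0.001266 − j0.009729) S
|Y| = 0.009811 S → |Z| = 1/|Y| = 101.9 Ω, ∠Z = −∠Y = 82.59°

82.59°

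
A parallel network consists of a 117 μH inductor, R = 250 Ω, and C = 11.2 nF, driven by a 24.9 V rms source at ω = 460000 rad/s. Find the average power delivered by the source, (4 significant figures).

2.480 W

X_L = ωL = 53.82 Ω
X_C = 1/(ωC) = 194.1 Ω
Parallel: admittances add. Y = 1/R + 1/(jωL) + jωC
Y = (0.004000 − j0.01343) S
|Y| = 0.01401 S → |Z| = 1/|Y| = 71.37 Ω, ∠Z = −∠Y = 73.41°
I = V/|Z| = 348.9 mA
P = VI cos φ = 24.9 × 0.3489 × cos(73.41°) = 2.480 W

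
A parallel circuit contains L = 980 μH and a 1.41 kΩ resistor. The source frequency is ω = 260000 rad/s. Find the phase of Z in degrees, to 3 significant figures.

X_L = ωL = 255 Ω
Parallel: admittances add. Y = 1/R + 1/(jωL)
Y = (0.000709 − j0.00392) S
|Y| = 0.00399 S → |Z| = 1/|Y| = 251 Ω, ∠Z = −∠Y = 79.8°

79.8°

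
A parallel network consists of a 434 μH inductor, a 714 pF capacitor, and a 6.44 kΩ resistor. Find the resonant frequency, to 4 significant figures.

285.9 kHz

ω₀ = 1/√(LC) = 1/√(0.000434 × 7.14e-10) = 1.796e+06 rad/s
f₀ = ω₀/(2π) = 285.9 kHz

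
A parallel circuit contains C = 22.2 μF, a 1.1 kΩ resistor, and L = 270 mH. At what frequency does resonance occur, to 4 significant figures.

65.01 Hz

ω₀ = 1/√(LC) = 1/√(0.27 × 2.22e-05) = 408.5 rad/s
f₀ = ω₀/(2π) = 65.01 Hz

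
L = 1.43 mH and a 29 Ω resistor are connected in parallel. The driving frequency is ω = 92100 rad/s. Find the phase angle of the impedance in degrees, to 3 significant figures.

X_L = ωL = 132 Ω
Parallel: admittances add. Y = 1/R + 1/(jωL)
Y = (0.0345 − j0.00759) S
|Y| = 0.0353 S → |Z| = 1/|Y| = 28.3 Ω, ∠Z = −∠Y = 12.4°

12.4°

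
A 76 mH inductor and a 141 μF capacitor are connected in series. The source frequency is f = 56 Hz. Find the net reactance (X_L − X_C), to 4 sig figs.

ω = 2πf = 351.9 rad/s
X_L = ωL = 26.74 Ω
X_C = 1/(ωC) = 20.16 Ω
X = 26.74 − 20.16 = 6.585 Ω

6.585 Ω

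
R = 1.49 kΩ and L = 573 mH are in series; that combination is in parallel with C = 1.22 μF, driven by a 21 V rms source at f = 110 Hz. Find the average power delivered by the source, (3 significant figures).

ω = 2πf = 691.2 rad/s
X_L = ωL = 396 Ω
X_C = 1/(ωC) = 1190 Ω
Branch 1 (R+jX_L): Z₁ = 1490 + j396 Ω, |Z₁| = 1540 Ω
Branch 2 (−jX_C): Z₂ = −j1190 Ω
Parallel: Z = Z₁Z₂/(Z₁+Z₂), |Z| = 1080 Ω, ∠Z = -47.2°
I = V/|Z| = 19.4 mA
P = VI cos φ = 21 × 0.0194 × cos(-47.2°) = 276 mW

276 mW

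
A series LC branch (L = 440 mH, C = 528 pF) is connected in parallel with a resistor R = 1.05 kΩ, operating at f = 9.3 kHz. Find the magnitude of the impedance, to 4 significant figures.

ω = 2πf = 58430 rad/s
X_L = ωL = 25710 Ω
X_C = 1/(ωC) = 32410 Ω
Branch 1: Z₁ = R = 1050 Ω
Branch 2 (series LC): Z₂ = j(X_L − X_C) = −j6701 Ω
Parallel: Z = Z₁Z₂/(Z₁+Z₂), |Z| = 1037 Ω, ∠Z = -8.905°

1037 Ω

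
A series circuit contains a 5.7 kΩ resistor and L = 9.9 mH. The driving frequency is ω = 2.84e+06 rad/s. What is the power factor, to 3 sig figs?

X_L = ωL = 28100 Ω
Z = 5700 + j28100 Ω
|Z| = √(5700² + 28100²) = 28700 Ω
∠Z = arctan(28100/5700) = 78.5°
cos φ = cos(78.5°) = 0.199

0.199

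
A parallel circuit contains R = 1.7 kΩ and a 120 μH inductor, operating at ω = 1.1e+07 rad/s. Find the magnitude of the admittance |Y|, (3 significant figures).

959 μS

X_L = ωL = 1320 Ω
Parallel: admittances add. Y = 1/R + 1/(jωL)
Y = (0.000588 − j0.000758) S
|Y| = 0.000959 S → |Z| = 1/|Y| = 1040 Ω, ∠Z = −∠Y = 52.2°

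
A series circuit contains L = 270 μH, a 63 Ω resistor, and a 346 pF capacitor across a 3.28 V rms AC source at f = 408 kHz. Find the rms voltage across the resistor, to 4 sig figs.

0.4699 V

ω = 2πf = 2.564e+06 rad/s
X_L = ωL = 692.2 Ω
X_C = 1/(ωC) = 1127 Ω
Net reactance X = X_L − X_C = -435.3 Ω
Z = 63.00 − j435.3 Ω
|Z| = √(63.00² + 435.3²) = 439.8 Ω
I = V/|Z| = 7.458 mA
V_R = I·|Z_R| = 0.007458 × 63.00 = 0.4699 V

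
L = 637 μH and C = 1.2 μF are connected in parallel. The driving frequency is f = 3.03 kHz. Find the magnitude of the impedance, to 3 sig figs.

16.8 Ω

ω = 2πf = 19040 rad/s
X_L = ωL = 12.1 Ω
X_C = 1/(ωC) = 43.8 Ω
Parallel: admittances add. Y = 1/(jωL) + jωC
Y = (0 − j0.0596) S
|Y| = 0.0596 S → |Z| = 1/|Y| = 16.8 Ω, ∠Z = −∠Y = 90.0°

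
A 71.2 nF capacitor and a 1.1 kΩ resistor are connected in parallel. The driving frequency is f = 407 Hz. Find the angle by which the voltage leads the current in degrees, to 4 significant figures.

ω = 2πf = 2557 rad/s
X_C = 1/(ωC) = 5492 Ω
Parallel: admittances add. Y = 1/R + jωC
Y = (0.0009091 + j0.0001821) S
|Y| = 0.0009271 S → |Z| = 1/|Y| = 1079 Ω, ∠Z = −∠Y = -11.33°

-11.33°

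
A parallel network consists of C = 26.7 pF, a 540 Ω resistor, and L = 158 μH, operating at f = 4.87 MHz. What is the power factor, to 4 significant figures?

0.9498

ω = 2πf = 3.06e+07 rad/s
X_L = ωL = 4835 Ω
X_C = 1/(ωC) = 1224 Ω
Parallel: admittances add. Y = 1/R + 1/(jωL) + jωC
Y = (0.001852 + j0.0006102) S
|Y| = 0.001950 S → |Z| = 1/|Y| = 512.9 Ω, ∠Z = −∠Y = -18.24°
cos φ = cos(-18.24°) = 0.9498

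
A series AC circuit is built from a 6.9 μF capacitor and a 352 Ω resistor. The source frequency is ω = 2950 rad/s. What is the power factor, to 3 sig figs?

X_C = 1/(ωC) = 49.1 Ω
Z = 352 − j49.1 Ω
|Z| = √(352² + 49.1²) = 355 Ω
∠Z = arctan(-49.1/352) = -7.95°
cos φ = cos(-7.95°) = 0.990

0.990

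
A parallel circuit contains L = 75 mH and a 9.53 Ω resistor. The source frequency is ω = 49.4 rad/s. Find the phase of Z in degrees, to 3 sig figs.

X_L = ωL = 3.70 Ω
Parallel: admittances add. Y = 1/R + 1/(jωL)
Y = (0.105 − j0.270) S
|Y| = 0.290 S → |Z| = 1/|Y| = 3.45 Ω, ∠Z = −∠Y = 68.8°

68.8°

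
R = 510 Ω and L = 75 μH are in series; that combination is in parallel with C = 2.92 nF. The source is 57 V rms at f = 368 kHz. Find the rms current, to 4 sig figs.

ω = 2πf = 2.312e+06 rad/s
X_L = ωL = 173.4 Ω
X_C = 1/(ωC) = 148.1 Ω
Branch 1 (R+jX_L): Z₁ = 510.0 + j173.4 Ω, |Z₁| = 538.7 Ω
Branch 2 (−jX_C): Z₂ = −j148.1 Ω
Parallel: Z = Z₁Z₂/(Z₁+Z₂), |Z| = 156.2 Ω, ∠Z = -74.06°
I = V/|Z| = 57/156.2 = 364.8 mA

364.8 mA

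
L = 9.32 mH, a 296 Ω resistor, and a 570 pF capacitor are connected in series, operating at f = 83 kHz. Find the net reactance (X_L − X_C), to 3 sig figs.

1500 Ω

ω = 2πf = 521500 rad/s
X_L = ωL = 4860 Ω
X_C = 1/(ωC) = 3360 Ω
X = 4860 − 3360 = 1500 Ω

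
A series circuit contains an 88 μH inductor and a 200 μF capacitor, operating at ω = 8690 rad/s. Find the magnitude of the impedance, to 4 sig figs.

X_L = ωL = 0.7647 Ω
X_C = 1/(ωC) = 0.5754 Ω
Net reactance X = X_L − X_C = 0.1893 Ω
Z = j0.1893 Ω
|Z| = √(0² + 0.1893²) = 0.1893 Ω

0.1893 Ω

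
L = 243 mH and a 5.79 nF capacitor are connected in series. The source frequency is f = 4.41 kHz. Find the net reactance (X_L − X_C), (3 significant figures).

500 Ω

ω = 2πf = 27710 rad/s
X_L = ωL = 6730 Ω
X_C = 1/(ωC) = 6230 Ω
X = 6730 − 6230 = 500 Ω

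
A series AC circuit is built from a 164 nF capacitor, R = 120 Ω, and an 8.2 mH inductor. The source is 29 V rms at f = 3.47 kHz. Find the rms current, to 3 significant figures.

185 mA

ω = 2πf = 21800 rad/s
X_L = ωL = 179 Ω
X_C = 1/(ωC) = 280 Ω
Net reactance X = X_L − X_C = -101 Ω
Z = 120 − j101 Ω
|Z| = √(120² + 101²) = 157 Ω
I = V/|Z| = 29/157 = 185 mA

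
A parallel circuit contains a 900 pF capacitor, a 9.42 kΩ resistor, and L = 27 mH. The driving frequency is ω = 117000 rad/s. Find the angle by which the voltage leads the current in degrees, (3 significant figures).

X_L = ωL = 3160 Ω
X_C = 1/(ωC) = 9500 Ω
Parallel: admittances add. Y = 1/R + 1/(jωL) + jωC
Y = (0.000106 − j0.000211) S
|Y| = 0.000236 S → |Z| = 1/|Y| = 4230 Ω, ∠Z = −∠Y = 63.3°

63.3°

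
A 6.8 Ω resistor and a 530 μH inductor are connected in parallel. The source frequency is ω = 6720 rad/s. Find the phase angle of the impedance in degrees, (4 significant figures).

X_L = ωL = 3.562 Ω
Parallel: admittances add. Y = 1/R + 1/(jωL)
Y = (0.1471 − j0.2808) S
|Y| = 0.3170 S → |Z| = 1/|Y| = 3.155 Ω, ∠Z = −∠Y = 62.36°

62.36°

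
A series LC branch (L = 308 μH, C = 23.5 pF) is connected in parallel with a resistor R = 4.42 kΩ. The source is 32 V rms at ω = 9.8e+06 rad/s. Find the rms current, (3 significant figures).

X_L = ωL = 3020 Ω
X_C = 1/(ωC) = 4340 Ω
Branch 1: Z₁ = R = 4420 Ω
Branch 2 (series LC): Z₂ = j(X_L − X_C) = −j1320 Ω
Parallel: Z = Z₁Z₂/(Z₁+Z₂), |Z| = 1270 Ω, ∠Z = -73.3°
I = V/|Z| = 32/1270 = 25.2 mA

25.2 mA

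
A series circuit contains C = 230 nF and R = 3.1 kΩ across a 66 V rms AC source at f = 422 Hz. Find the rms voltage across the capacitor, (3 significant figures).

30.9 V

ω = 2πf = 2652 rad/s
X_C = 1/(ωC) = 1640 Ω
Z = 3100 − j1640 Ω
|Z| = √(3100² + 1640²) = 3510 Ω
I = V/|Z| = 18.8 mA
V_C = I·|Z_C| = 0.0188 × 1640 = 30.9 V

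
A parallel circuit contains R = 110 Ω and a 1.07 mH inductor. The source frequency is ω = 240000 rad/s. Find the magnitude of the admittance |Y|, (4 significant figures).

9.890 mS

X_L = ωL = 256.8 Ω
Parallel: admittances add. Y = 1/R + 1/(jωL)
Y = (0.009091 − j0.003894) S
|Y| = 0.009890 S → |Z| = 1/|Y| = 101.1 Ω, ∠Z = −∠Y = 23.19°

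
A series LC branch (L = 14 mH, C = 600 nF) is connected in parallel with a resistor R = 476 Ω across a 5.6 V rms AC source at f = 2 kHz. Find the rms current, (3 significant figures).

130 mA

ω = 2πf = 12570 rad/s
X_L = ωL = 176 Ω
X_C = 1/(ωC) = 133 Ω
Branch 1: Z₁ = R = 476 Ω
Branch 2 (series LC): Z₂ = j(X_L − X_C) = j43.3 Ω
Parallel: Z = Z₁Z₂/(Z₁+Z₂), |Z| = 43.1 Ω, ∠Z = 84.8°
I = V/|Z| = 5.6/43.1 = 130 mA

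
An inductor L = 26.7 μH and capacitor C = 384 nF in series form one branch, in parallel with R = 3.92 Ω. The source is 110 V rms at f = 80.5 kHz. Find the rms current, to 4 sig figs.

ω = 2πf = 505800 rad/s
X_L = ωL = 13.50 Ω
X_C = 1/(ωC) = 5.149 Ω
Branch 1: Z₁ = R = 3.920 Ω
Branch 2 (series LC): Z₂ = j(X_L − X_C) = j8.356 Ω
Parallel: Z = Z₁Z₂/(Z₁+Z₂), |Z| = 3.549 Ω, ∠Z = 25.13°
I = V/|Z| = 110/3.549 = 31.00 A

31.00 A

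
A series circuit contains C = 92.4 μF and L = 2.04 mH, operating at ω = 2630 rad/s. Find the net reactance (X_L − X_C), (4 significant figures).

X_L = ωL = 5.365 Ω
X_C = 1/(ωC) = 4.115 Ω
X = 5.365 − 4.115 = 1.250 Ω

1.250 Ω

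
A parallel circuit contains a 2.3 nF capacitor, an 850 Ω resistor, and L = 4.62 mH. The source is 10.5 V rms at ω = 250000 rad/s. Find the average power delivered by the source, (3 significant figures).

130 mW

X_L = ωL = 1160 Ω
X_C = 1/(ωC) = 1740 Ω
Parallel: admittances add. Y = 1/R + 1/(jωL) + jωC
Y = (0.00118 − j0.000291) S
|Y| = 0.00121 S → |Z| = 1/|Y| = 825 Ω, ∠Z = −∠Y = 13.9°
I = V/|Z| = 12.7 mA
P = VI cos φ = 10.5 × 0.0127 × cos(13.9°) = 130 mW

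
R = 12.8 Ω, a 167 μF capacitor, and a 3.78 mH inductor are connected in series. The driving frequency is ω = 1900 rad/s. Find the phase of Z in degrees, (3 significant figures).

17.5°

X_L = ωL = 7.18 Ω
X_C = 1/(ωC) = 3.15 Ω
Net reactance X = X_L − X_C = 4.03 Ω
Z = 12.8 + j4.03 Ω
|Z| = √(12.8² + 4.03²) = 13.4 Ω
∠Z = arctan(4.03/12.8) = 17.5°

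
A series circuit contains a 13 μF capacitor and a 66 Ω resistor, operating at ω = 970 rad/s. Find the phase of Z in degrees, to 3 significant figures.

X_C = 1/(ωC) = 79.3 Ω
Z = 66.0 − j79.3 Ω
|Z| = √(66.0² + 79.3²) = 103 Ω
∠Z = arctan(-79.3/66.0) = -50.2°

-50.2°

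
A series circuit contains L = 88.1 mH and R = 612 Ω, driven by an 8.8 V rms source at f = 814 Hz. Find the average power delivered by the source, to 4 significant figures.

ω = 2πf = 5115 rad/s
X_L = ωL = 450.6 Ω
Z = 612.0 + j450.6 Ω
|Z| = √(612.0² + 450.6²) = 760.0 Ω
∠Z = arctan(450.6/612.0) = 36.36°
I = V/|Z| = 11.58 mA
P = VI cos φ = 8.8 × 0.01158 × cos(36.36°) = 82.06 mW

82.06 mW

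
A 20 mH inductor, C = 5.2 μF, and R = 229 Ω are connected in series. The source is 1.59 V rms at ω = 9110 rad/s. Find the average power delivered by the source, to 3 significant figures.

7.39 mW

X_L = ωL = 182 Ω
X_C = 1/(ωC) = 21.1 Ω
Net reactance X = X_L − X_C = 161 Ω
Z = 229 + j161 Ω
|Z| = √(229² + 161²) = 280 Ω
∠Z = arctan(161/229) = 35.1°
I = V/|Z| = 5.68 mA
P = VI cos φ = 1.59 × 0.00568 × cos(35.1°) = 7.39 mW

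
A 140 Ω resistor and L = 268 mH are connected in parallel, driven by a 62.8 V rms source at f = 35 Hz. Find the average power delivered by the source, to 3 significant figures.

ω = 2πf = 219.9 rad/s
X_L = ωL = 58.9 Ω
Parallel: admittances add. Y = 1/R + 1/(jωL)
Y = (0.00714 − j0.0170) S
|Y| = 0.0184 S → |Z| = 1/|Y| = 54.3 Ω, ∠Z = −∠Y = 67.2°
I = V/|Z| = 1.16 A
P = VI cos φ = 62.8 × 1.16 × cos(67.2°) = 28.2 W

28.2 W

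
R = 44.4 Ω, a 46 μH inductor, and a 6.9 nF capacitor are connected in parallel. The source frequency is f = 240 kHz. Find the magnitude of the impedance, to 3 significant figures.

43.7 Ω

ω = 2πf = 1.508e+06 rad/s
X_L = ωL = 69.4 Ω
X_C = 1/(ωC) = 96.1 Ω
Parallel: admittances add. Y = 1/R + 1/(jωL) + jωC
Y = (0.0225 − j0.00401) S
|Y| = 0.0229 S → |Z| = 1/|Y| = 43.7 Ω, ∠Z = −∠Y = 10.1°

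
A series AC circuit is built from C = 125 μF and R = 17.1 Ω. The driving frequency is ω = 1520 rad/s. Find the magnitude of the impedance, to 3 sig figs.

17.9 Ω

X_C = 1/(ωC) = 5.26 Ω
Z = 17.1 − j5.26 Ω
|Z| = √(17.1² + 5.26²) = 17.9 Ω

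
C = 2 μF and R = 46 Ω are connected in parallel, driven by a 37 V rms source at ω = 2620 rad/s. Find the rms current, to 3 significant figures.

X_C = 1/(ωC) = 191 Ω
Parallel: admittances add. Y = 1/R + jωC
Y = (0.0217 + j0.00524) S
|Y| = 0.0224 S → |Z| = 1/|Y| = 44.7 Ω, ∠Z = −∠Y = -13.6°
I = V/|Z| = 37/44.7 = 827 mA

827 mA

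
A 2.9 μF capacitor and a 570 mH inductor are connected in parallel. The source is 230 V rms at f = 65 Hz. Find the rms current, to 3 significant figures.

716 mA

ω = 2πf = 408.4 rad/s
X_L = ωL = 233 Ω
X_C = 1/(ωC) = 844 Ω
Parallel: admittances add. Y = 1/(jωL) + jωC
Y = (0 − j0.00311) S
|Y| = 0.00311 S → |Z| = 1/|Y| = 321 Ω, ∠Z = −∠Y = 90.0°
I = V/|Z| = 230/321 = 716 mA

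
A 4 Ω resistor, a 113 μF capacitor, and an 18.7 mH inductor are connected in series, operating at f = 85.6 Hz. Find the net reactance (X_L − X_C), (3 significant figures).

-6.40 Ω

ω = 2πf = 537.8 rad/s
X_L = ωL = 10.1 Ω
X_C = 1/(ωC) = 16.5 Ω
X = 10.1 − 16.5 = -6.40 Ω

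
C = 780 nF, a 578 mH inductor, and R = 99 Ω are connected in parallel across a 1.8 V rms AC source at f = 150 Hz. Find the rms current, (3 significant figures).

ω = 2πf = 942.5 rad/s
X_L = ωL = 545 Ω
X_C = 1/(ωC) = 1360 Ω
Parallel: admittances add. Y = 1/R + 1/(jωL) + jωC
Y = (0.0101 − j0.00110) S
|Y| = 0.0102 S → |Z| = 1/|Y| = 98.4 Ω, ∠Z = −∠Y = 6.22°
I = V/|Z| = 1.8/98.4 = 18.3 mA

18.3 mA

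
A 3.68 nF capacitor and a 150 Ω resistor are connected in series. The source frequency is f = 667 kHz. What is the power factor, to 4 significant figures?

0.9179

ω = 2πf = 4.191e+06 rad/s
X_C = 1/(ωC) = 64.84 Ω
Z = 150.0 − j64.84 Ω
|Z| = √(150.0² + 64.84²) = 163.4 Ω
∠Z = arctan(-64.84/150.0) = -23.38°
cos φ = cos(-23.38°) = 0.9179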